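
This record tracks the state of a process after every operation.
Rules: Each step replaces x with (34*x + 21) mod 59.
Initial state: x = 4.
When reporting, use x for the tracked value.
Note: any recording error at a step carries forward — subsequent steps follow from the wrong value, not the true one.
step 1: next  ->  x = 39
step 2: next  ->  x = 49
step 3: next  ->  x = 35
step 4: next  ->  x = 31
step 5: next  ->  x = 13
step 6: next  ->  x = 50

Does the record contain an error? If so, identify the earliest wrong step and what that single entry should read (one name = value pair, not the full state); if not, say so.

Recomputing the run from the initial state:
step 1: x = 39
step 2: x = 49
step 3: x = 35
step 4: x = 31
step 5: x = 13
step 6: x = 50
This matches the record at every step.

no error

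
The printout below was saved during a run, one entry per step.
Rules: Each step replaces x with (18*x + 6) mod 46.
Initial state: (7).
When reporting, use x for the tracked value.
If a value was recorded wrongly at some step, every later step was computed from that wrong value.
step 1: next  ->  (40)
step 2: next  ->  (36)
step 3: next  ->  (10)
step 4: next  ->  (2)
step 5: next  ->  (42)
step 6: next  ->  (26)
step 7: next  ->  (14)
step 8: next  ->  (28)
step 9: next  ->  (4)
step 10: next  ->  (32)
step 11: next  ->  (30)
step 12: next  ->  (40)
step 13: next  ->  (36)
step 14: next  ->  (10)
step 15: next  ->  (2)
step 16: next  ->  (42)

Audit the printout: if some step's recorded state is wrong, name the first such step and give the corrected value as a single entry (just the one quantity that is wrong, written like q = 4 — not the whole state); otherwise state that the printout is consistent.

Recomputing the run from the initial state:
step 1: x = 40
step 2: x = 36
step 3: x = 10
step 4: x = 2
step 5: x = 42
step 6: x = 26
step 7: x = 14
step 8: x = 28
step 9: x = 4
step 10: x = 32
step 11: x = 30
step 12: x = 40
step 13: x = 36
step 14: x = 10
step 15: x = 2
step 16: x = 42
This matches the printout at every step.

no error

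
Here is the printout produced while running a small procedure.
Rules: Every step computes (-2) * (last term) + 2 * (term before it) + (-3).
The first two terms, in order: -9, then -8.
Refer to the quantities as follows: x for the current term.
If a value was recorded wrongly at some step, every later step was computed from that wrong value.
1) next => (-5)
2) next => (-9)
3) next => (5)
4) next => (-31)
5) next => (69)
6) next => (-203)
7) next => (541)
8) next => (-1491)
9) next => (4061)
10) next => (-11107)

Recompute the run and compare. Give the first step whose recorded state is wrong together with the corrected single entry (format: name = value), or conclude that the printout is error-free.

Recomputing the run from the initial state:
step 1: x = -5
step 2: x = -9
step 3: x = 5
step 4: x = -31
step 5: x = 69
step 6: x = -203
step 7: x = 541
step 8: x = -1491
step 9: x = 4061
step 10: x = -11107
This matches the printout at every step.

no error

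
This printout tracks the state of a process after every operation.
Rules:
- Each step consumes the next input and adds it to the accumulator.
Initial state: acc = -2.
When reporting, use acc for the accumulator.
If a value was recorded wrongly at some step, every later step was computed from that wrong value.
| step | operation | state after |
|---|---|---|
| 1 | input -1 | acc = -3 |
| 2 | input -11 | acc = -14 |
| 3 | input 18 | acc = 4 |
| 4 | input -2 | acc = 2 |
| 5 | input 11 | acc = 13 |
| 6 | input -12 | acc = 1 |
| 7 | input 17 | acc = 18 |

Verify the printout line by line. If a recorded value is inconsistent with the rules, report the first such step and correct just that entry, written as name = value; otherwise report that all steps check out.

no error

1. acc = -2 + -1 = -3 (same as recorded)
2. acc = -3 + -11 = -14 (in agreement)
3. acc = -14 + 18 = 4 (verified)
4. acc = 4 + -2 = 2 (agrees with the printout)
5. acc = 2 + 11 = 13 (same as recorded)
6. acc = 13 + -12 = 1 (matches)
7. acc = 1 + 17 = 18 (in agreement)
The recomputation confirms every line.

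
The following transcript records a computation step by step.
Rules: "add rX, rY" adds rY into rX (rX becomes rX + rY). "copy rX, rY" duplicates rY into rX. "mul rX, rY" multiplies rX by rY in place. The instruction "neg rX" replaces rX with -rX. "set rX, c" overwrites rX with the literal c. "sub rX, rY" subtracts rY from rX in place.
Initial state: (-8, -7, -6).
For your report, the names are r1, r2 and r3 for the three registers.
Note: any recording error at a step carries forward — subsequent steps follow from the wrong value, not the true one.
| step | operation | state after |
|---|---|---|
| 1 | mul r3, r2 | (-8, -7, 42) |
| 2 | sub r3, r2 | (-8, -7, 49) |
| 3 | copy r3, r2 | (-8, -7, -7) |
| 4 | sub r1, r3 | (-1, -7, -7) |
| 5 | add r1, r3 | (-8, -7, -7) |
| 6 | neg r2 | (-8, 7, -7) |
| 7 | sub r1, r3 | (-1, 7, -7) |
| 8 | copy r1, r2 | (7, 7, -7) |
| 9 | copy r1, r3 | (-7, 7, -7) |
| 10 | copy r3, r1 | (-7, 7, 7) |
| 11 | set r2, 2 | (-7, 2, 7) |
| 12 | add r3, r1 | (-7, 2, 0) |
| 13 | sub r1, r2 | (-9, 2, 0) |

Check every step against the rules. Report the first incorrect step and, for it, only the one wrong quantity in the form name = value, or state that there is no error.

step 10, r3 = -7

1. r3 = -6 * -7 = 42 (checks out)
2. r3 = 42 - -7 = 49 (matches)
3. r3 = -7 (exactly as logged)
4. r1 = -8 - -7 = -1 (confirmed correct)
5. r1 = -1 + -7 = -8 (exactly as logged)
6. r2 = -(-7) = 7 (in agreement)
7. r1 = -8 - -7 = -1 (no discrepancy)
8. r1 = 7 (consistent with the transcript)
9. r1 = -7 (confirmed correct)
10. r3 = -7 (the entry is off here)
So the first discrepancy is step 10, where the right value is r3 = -7.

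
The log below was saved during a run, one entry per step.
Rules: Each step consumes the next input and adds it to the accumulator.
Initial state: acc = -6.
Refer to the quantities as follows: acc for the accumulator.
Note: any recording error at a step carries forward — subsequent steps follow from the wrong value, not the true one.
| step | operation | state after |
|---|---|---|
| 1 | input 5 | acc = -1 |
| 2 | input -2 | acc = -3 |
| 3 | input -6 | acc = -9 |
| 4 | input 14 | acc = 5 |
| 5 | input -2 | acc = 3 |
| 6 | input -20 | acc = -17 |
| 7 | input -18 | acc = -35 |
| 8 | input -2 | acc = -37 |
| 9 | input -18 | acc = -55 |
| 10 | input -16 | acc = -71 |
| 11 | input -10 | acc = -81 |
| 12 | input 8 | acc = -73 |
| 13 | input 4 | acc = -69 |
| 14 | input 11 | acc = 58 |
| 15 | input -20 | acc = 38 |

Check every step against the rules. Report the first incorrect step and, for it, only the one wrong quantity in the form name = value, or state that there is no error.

step 14, acc = -58

step 1: acc = -6 + 5 = -1 -> verified
step 2: acc = -1 + -2 = -3 -> checks out
step 3: acc = -3 + -6 = -9 -> no discrepancy
step 4: acc = -9 + 14 = 5 -> confirmed correct
step 5: acc = 5 + -2 = 3 -> verified
step 6: acc = 3 + -20 = -17 -> no discrepancy
step 7: acc = -17 + -18 = -35 -> same as recorded
step 8: acc = -35 + -2 = -37 -> same as recorded
step 9: acc = -37 + -18 = -55 -> matches
step 10: acc = -55 + -16 = -71 -> checks out
step 11: acc = -71 + -10 = -81 -> matches
step 12: acc = -81 + 8 = -73 -> confirmed correct
step 13: acc = -73 + 4 = -69 -> in agreement
step 14: acc = -69 + 11 = -58 -> the entry is off here
First deviation found at step 14; the corrected entry is acc = -58.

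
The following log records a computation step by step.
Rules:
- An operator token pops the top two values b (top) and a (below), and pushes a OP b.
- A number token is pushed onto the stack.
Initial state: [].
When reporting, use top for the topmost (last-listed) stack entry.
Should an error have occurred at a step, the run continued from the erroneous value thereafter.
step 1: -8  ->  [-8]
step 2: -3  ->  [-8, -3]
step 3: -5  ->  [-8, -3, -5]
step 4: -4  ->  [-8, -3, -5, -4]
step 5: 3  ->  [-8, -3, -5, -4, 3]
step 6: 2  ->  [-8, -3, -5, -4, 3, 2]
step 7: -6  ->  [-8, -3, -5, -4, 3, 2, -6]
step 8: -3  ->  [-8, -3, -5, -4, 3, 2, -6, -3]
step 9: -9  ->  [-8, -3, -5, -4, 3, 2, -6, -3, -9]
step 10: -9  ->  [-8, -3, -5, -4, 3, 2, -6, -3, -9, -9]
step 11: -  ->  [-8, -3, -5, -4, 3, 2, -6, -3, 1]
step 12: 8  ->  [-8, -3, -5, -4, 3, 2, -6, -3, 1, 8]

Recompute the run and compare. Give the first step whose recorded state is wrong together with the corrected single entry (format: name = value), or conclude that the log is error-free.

step 11, top = 0

1. push -8: top = -8 (exactly as logged)
2. push -3: top = -3 (in agreement)
3. push -5: top = -5 (matches)
4. push -4: top = -4 (verified)
5. push 3: top = 3 (consistent with the log)
6. push 2: top = 2 (same as recorded)
7. push -6: top = -6 (agrees with the log)
8. push -3: top = -3 (verified)
9. push -9: top = -9 (exactly as logged)
10. push -9: top = -9 (agrees with the log)
11. -9 - -9 = 0 (a discrepancy with the log)
First incorrect step: 11; the correct value is top = 0.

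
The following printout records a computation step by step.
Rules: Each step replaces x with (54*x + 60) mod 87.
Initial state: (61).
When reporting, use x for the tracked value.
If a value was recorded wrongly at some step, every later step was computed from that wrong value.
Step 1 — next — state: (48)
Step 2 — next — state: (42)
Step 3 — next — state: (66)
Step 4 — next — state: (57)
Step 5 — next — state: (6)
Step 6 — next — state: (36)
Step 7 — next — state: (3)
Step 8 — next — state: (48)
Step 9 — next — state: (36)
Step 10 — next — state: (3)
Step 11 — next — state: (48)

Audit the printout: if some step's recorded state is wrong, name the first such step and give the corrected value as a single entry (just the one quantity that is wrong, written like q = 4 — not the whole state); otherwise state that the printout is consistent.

step 9, x = 42

Step 1: x = (54*61 + 60) mod 87 = 48 — exactly as logged.
Step 2: x = (54*48 + 60) mod 87 = 42 — matches.
Step 3: x = (54*42 + 60) mod 87 = 66 — no discrepancy.
Step 4: x = (54*66 + 60) mod 87 = 57 — verified.
Step 5: x = (54*57 + 60) mod 87 = 6 — consistent with the printout.
Step 6: x = (54*6 + 60) mod 87 = 36 — no discrepancy.
Step 7: x = (54*36 + 60) mod 87 = 3 — verified.
Step 8: x = (54*3 + 60) mod 87 = 48 — no discrepancy.
Step 9: x = (54*48 + 60) mod 87 = 42 — the recorded entry deviates here.
The audit stops at step 9: the recorded entry is wrong and should be x = 42.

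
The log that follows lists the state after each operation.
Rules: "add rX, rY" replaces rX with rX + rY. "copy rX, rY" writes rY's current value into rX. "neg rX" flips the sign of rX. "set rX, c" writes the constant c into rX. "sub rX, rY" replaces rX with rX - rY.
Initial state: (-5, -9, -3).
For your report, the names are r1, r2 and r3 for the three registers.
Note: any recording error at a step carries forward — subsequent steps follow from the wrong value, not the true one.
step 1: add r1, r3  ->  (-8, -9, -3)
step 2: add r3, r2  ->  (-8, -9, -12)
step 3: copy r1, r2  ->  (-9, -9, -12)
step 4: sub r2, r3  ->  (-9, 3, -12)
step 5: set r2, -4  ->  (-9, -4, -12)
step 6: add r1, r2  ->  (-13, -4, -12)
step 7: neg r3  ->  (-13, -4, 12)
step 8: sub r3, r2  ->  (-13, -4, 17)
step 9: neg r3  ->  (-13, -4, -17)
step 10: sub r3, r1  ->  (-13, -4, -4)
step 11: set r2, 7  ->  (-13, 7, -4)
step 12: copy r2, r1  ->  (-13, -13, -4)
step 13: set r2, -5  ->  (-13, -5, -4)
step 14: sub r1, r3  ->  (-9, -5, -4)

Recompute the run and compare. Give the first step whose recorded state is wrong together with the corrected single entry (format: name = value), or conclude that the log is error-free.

step 8, r3 = 16

Recomputing the run from the initial state:
step 1: r1 = -8, r2 = -9, r3 = -3
step 2: r1 = -8, r2 = -9, r3 = -12
step 3: r1 = -9, r2 = -9, r3 = -12
step 4: r1 = -9, r2 = 3, r3 = -12
step 5: r1 = -9, r2 = -4, r3 = -12
step 6: r1 = -13, r2 = -4, r3 = -12
step 7: r1 = -13, r2 = -4, r3 = 12
step 8: r1 = -13, r2 = -4, r3 = 16
step 9: r1 = -13, r2 = -4, r3 = -16
step 10: r1 = -13, r2 = -4, r3 = -3
step 11: r1 = -13, r2 = 7, r3 = -3
step 12: r1 = -13, r2 = -13, r3 = -3
step 13: r1 = -13, r2 = -5, r3 = -3
step 14: r1 = -10, r2 = -5, r3 = -3
The first disagreement with the log is at step 8, where the value should be r3 = 16.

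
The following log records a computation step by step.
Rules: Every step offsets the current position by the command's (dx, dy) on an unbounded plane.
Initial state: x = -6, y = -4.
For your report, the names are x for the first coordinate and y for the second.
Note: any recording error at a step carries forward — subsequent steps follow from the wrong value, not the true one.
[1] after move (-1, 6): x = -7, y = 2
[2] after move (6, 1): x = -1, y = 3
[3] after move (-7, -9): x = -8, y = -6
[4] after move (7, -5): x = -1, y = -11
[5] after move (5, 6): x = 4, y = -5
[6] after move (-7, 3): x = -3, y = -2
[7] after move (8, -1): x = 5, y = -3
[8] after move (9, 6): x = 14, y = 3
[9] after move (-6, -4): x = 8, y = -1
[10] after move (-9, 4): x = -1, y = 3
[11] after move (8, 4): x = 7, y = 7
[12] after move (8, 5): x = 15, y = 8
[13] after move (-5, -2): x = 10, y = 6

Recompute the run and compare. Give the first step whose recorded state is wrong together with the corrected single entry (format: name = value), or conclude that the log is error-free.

step 12, y = 12

step 1: x = -6 + (-1) = -7, y = -4 + (6) = 2 -> no discrepancy
step 2: x = -7 + (6) = -1, y = 2 + (1) = 3 -> no discrepancy
step 3: x = -1 + (-7) = -8, y = 3 + (-9) = -6 -> agrees with the log
step 4: x = -8 + (7) = -1, y = -6 + (-5) = -11 -> agrees with the log
step 5: x = -1 + (5) = 4, y = -11 + (6) = -5 -> exactly as logged
step 6: x = 4 + (-7) = -3, y = -5 + (3) = -2 -> checks out
step 7: x = -3 + (8) = 5, y = -2 + (-1) = -3 -> agrees with the log
step 8: x = 5 + (9) = 14, y = -3 + (6) = 3 -> same as recorded
step 9: x = 14 + (-6) = 8, y = 3 + (-4) = -1 -> checks out
step 10: x = 8 + (-9) = -1, y = -1 + (4) = 3 -> same as recorded
step 11: x = -1 + (8) = 7, y = 3 + (4) = 7 -> matches
step 12: x = 7 + (8) = 15, y = 7 + (5) = 12 -> not what was recorded
First incorrect step: 12; the correct value is y = 12.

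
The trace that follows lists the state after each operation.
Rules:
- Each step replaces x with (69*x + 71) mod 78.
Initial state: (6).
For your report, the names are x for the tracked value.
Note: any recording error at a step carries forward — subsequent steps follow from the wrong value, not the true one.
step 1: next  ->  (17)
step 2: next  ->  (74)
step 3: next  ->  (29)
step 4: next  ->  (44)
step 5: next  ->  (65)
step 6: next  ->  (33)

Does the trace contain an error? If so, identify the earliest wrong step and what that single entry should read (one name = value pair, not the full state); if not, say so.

Recomputing the run from the initial state:
step 1: x = 17
step 2: x = 74
step 3: x = 29
step 4: x = 44
step 5: x = 65
step 6: x = 32
The first disagreement with the trace is at step 6, where the value should be x = 32.

step 6, x = 32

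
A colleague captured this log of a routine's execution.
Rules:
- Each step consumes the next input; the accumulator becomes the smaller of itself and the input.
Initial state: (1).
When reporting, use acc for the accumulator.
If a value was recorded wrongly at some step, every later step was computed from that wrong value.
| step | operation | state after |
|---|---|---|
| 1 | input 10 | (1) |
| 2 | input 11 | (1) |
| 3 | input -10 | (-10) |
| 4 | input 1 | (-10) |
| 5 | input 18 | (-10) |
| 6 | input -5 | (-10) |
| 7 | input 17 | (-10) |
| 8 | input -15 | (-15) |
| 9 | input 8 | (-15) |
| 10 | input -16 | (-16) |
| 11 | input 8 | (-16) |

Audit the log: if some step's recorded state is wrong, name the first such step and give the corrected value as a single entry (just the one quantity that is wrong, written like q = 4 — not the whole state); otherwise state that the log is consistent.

no error

1. acc = min(1, 10) = 1 (exactly as logged)
2. acc = min(1, 11) = 1 (no discrepancy)
3. acc = min(1, -10) = -10 (checks out)
4. acc = min(-10, 1) = -10 (no discrepancy)
5. acc = min(-10, 18) = -10 (consistent with the log)
6. acc = min(-10, -5) = -10 (exactly as logged)
7. acc = min(-10, 17) = -10 (verified)
8. acc = min(-10, -15) = -15 (exactly as logged)
9. acc = min(-15, 8) = -15 (checks out)
10. acc = min(-15, -16) = -16 (checks out)
11. acc = min(-16, 8) = -16 (in agreement)
Every step is consistent.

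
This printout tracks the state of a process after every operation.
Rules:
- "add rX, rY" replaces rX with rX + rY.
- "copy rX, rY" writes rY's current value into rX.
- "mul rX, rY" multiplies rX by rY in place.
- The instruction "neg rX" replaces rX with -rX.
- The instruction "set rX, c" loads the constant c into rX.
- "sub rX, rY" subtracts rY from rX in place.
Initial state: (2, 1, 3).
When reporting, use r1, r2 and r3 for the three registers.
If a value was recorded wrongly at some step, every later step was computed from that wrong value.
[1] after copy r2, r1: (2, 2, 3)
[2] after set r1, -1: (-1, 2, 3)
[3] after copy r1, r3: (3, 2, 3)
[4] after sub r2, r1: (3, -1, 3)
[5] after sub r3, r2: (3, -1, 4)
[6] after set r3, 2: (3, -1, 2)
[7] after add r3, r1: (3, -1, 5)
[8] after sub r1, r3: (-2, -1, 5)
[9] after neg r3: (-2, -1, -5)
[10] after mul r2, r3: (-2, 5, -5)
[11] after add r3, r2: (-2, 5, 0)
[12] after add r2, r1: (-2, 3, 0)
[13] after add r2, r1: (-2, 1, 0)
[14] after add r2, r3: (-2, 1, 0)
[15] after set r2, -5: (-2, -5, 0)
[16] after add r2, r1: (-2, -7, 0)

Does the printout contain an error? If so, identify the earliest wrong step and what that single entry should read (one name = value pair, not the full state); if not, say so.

no error

Recomputing the run from the initial state:
step 1: r1 = 2, r2 = 2, r3 = 3
step 2: r1 = -1, r2 = 2, r3 = 3
step 3: r1 = 3, r2 = 2, r3 = 3
step 4: r1 = 3, r2 = -1, r3 = 3
step 5: r1 = 3, r2 = -1, r3 = 4
step 6: r1 = 3, r2 = -1, r3 = 2
step 7: r1 = 3, r2 = -1, r3 = 5
step 8: r1 = -2, r2 = -1, r3 = 5
step 9: r1 = -2, r2 = -1, r3 = -5
step 10: r1 = -2, r2 = 5, r3 = -5
step 11: r1 = -2, r2 = 5, r3 = 0
step 12: r1 = -2, r2 = 3, r3 = 0
step 13: r1 = -2, r2 = 1, r3 = 0
step 14: r1 = -2, r2 = 1, r3 = 0
step 15: r1 = -2, r2 = -5, r3 = 0
step 16: r1 = -2, r2 = -7, r3 = 0
This matches the printout at every step.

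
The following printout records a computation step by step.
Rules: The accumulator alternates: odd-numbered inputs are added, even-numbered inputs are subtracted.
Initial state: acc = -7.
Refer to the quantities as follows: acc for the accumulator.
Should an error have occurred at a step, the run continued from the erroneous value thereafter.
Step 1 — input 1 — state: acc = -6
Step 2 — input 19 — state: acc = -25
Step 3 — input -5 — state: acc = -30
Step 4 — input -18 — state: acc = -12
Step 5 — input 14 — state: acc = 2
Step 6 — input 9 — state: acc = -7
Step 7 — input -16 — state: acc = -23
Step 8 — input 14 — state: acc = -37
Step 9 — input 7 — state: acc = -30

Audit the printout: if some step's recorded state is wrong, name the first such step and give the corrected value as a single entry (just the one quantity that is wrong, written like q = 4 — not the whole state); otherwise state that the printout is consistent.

Recomputing the run from the initial state:
step 1: acc = -6
step 2: acc = -25
step 3: acc = -30
step 4: acc = -12
step 5: acc = 2
step 6: acc = -7
step 7: acc = -23
step 8: acc = -37
step 9: acc = -30
This matches the printout at every step.

no error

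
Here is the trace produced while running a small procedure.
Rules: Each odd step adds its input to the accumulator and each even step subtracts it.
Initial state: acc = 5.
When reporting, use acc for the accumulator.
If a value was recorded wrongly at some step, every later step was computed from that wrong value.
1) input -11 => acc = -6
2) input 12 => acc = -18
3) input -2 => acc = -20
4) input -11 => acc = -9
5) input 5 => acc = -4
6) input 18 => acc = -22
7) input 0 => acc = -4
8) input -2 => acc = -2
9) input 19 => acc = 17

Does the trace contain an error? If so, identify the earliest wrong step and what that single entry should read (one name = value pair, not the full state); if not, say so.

step 7, acc = -22

Recomputing the run from the initial state:
step 1: acc = -6
step 2: acc = -18
step 3: acc = -20
step 4: acc = -9
step 5: acc = -4
step 6: acc = -22
step 7: acc = -22
step 8: acc = -20
step 9: acc = -1
The first disagreement with the trace is at step 7, where the value should be acc = -22.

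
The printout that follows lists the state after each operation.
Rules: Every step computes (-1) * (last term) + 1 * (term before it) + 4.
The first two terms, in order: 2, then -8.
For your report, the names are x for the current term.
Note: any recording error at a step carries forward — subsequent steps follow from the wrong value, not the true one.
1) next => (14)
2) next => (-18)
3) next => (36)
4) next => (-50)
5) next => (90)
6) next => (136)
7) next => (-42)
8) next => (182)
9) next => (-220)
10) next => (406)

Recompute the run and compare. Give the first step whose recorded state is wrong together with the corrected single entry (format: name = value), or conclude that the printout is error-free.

step 6, x = -136

Recomputing the run from the initial state:
step 1: x = 14
step 2: x = -18
step 3: x = 36
step 4: x = -50
step 5: x = 90
step 6: x = -136
step 7: x = 230
step 8: x = -362
step 9: x = 596
step 10: x = -954
The first disagreement with the printout is at step 6, where the value should be x = -136.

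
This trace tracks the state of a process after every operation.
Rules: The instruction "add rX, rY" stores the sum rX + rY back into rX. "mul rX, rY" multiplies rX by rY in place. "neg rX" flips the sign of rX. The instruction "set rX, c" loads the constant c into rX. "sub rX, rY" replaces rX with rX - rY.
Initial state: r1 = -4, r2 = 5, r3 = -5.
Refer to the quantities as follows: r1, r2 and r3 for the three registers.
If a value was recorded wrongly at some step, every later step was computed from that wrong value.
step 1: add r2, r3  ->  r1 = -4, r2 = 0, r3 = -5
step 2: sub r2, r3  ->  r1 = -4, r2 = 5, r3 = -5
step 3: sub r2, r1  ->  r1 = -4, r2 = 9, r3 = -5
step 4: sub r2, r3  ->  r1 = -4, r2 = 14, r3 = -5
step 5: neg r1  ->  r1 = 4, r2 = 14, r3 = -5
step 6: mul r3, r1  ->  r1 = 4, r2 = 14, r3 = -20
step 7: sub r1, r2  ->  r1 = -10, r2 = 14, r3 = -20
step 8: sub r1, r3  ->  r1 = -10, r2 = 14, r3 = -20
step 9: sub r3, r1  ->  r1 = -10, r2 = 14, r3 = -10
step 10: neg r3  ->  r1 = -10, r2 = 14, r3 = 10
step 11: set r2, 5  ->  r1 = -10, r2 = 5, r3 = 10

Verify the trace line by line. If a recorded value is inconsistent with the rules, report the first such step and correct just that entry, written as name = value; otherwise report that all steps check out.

step 8, r1 = 10

step 1: r2 = 5 + -5 = 0 -> agrees with the trace
step 2: r2 = 0 - -5 = 5 -> consistent with the trace
step 3: r2 = 5 - -4 = 9 -> same as recorded
step 4: r2 = 9 - -5 = 14 -> matches
step 5: r1 = -(-4) = 4 -> in agreement
step 6: r3 = -5 * 4 = -20 -> same as recorded
step 7: r1 = 4 - 14 = -10 -> agrees with the trace
step 8: r1 = -10 - -20 = 10 -> a discrepancy with the trace
The earliest wrong entry is at step 8: it should read r1 = 10.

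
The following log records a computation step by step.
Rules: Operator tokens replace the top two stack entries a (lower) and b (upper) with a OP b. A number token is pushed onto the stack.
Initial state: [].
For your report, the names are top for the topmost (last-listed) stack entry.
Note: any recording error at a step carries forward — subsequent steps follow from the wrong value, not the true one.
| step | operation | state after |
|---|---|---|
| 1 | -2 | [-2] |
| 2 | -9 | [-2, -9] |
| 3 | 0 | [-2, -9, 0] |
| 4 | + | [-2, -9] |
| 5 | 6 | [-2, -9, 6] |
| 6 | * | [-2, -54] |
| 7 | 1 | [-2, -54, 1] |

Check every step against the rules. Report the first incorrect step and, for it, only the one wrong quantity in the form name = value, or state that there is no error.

Recomputing the run from the initial state:
step 1: [-2]
step 2: [-2, -9]
step 3: [-2, -9, 0]
step 4: [-2, -9]
step 5: [-2, -9, 6]
step 6: [-2, -54]
step 7: [-2, -54, 1]
This matches the log at every step.

no error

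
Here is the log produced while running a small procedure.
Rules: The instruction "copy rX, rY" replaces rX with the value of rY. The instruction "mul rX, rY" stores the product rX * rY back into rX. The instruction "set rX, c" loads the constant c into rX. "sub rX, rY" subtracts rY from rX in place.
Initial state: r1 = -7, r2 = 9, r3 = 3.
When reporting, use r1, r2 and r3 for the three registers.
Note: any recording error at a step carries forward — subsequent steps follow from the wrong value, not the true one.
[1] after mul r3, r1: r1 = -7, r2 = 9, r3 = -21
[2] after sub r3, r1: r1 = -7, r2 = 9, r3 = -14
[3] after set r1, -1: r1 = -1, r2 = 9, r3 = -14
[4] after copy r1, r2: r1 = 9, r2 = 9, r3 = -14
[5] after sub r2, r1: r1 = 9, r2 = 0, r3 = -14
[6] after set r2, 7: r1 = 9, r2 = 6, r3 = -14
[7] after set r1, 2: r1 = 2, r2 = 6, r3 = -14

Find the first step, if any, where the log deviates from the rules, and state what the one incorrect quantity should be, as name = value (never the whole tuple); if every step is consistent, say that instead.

step 6, r2 = 7

Recomputing the run from the initial state:
step 1: r1 = -7, r2 = 9, r3 = -21
step 2: r1 = -7, r2 = 9, r3 = -14
step 3: r1 = -1, r2 = 9, r3 = -14
step 4: r1 = 9, r2 = 9, r3 = -14
step 5: r1 = 9, r2 = 0, r3 = -14
step 6: r1 = 9, r2 = 7, r3 = -14
step 7: r1 = 2, r2 = 7, r3 = -14
The first disagreement with the log is at step 6, where the value should be r2 = 7.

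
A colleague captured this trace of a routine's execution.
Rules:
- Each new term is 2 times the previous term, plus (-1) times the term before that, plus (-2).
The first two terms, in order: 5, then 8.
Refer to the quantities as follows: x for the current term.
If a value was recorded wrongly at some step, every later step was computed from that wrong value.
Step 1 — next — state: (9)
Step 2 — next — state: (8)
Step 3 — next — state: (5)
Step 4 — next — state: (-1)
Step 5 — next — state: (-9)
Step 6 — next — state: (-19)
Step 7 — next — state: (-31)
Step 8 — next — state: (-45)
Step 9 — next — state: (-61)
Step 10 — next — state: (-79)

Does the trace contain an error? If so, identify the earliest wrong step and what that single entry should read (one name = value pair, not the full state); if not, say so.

Recomputing the run from the initial state:
step 1: x = 9
step 2: x = 8
step 3: x = 5
step 4: x = 0
step 5: x = -7
step 6: x = -16
step 7: x = -27
step 8: x = -40
step 9: x = -55
step 10: x = -72
The first disagreement with the trace is at step 4, where the value should be x = 0.

step 4, x = 0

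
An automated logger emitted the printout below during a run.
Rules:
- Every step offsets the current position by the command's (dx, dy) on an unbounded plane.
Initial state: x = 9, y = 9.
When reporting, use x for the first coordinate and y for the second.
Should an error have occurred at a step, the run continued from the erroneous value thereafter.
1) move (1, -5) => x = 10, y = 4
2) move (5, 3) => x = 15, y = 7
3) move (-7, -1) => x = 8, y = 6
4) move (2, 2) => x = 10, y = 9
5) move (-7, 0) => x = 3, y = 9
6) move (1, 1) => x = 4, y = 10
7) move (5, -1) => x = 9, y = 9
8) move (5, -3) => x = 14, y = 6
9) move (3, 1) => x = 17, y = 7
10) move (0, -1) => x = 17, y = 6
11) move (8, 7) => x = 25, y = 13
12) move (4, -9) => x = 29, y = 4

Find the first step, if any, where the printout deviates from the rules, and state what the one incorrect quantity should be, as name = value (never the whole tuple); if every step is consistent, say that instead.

Recomputing the run from the initial state:
step 1: x = 10, y = 4
step 2: x = 15, y = 7
step 3: x = 8, y = 6
step 4: x = 10, y = 8
step 5: x = 3, y = 8
step 6: x = 4, y = 9
step 7: x = 9, y = 8
step 8: x = 14, y = 5
step 9: x = 17, y = 6
step 10: x = 17, y = 5
step 11: x = 25, y = 12
step 12: x = 29, y = 3
The first disagreement with the printout is at step 4, where the value should be y = 8.

step 4, y = 8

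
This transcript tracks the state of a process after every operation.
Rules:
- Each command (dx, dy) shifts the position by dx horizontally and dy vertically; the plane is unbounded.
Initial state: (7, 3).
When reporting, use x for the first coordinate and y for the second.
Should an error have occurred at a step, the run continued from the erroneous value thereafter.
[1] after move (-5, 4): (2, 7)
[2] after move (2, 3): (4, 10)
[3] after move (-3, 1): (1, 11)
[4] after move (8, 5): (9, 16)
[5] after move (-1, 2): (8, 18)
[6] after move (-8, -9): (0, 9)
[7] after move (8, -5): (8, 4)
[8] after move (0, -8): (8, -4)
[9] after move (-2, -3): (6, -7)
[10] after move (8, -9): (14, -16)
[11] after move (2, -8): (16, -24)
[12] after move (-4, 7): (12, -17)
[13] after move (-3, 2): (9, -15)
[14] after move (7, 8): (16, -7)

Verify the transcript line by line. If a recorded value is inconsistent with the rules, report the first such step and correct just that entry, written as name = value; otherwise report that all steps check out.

1. x = 7 + (-5) = 2, y = 3 + (4) = 7 (in agreement)
2. x = 2 + (2) = 4, y = 7 + (3) = 10 (in agreement)
3. x = 4 + (-3) = 1, y = 10 + (1) = 11 (same as recorded)
4. x = 1 + (8) = 9, y = 11 + (5) = 16 (in agreement)
5. x = 9 + (-1) = 8, y = 16 + (2) = 18 (checks out)
6. x = 8 + (-8) = 0, y = 18 + (-9) = 9 (matches)
7. x = 0 + (8) = 8, y = 9 + (-5) = 4 (agrees with the transcript)
8. x = 8 + (0) = 8, y = 4 + (-8) = -4 (verified)
9. x = 8 + (-2) = 6, y = -4 + (-3) = -7 (agrees with the transcript)
10. x = 6 + (8) = 14, y = -7 + (-9) = -16 (consistent with the transcript)
11. x = 14 + (2) = 16, y = -16 + (-8) = -24 (verified)
12. x = 16 + (-4) = 12, y = -24 + (7) = -17 (consistent with the transcript)
13. x = 12 + (-3) = 9, y = -17 + (2) = -15 (matches)
14. x = 9 + (7) = 16, y = -15 + (8) = -7 (exactly as logged)
All entries verified; no error found.

no error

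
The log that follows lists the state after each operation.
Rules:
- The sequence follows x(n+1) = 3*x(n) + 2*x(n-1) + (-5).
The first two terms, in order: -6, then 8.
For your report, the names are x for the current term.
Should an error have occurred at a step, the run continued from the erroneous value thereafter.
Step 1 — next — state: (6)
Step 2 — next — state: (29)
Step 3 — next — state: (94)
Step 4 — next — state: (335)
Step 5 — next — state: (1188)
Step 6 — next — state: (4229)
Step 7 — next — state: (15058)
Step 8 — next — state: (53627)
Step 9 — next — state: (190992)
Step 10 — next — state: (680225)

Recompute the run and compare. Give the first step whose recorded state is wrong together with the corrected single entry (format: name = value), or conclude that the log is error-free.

step 1: x = 3*(8) + (2)*(-6) + (-5) = 7 -> this is not what the log shows
The audit stops at step 1: the recorded entry is wrong and should be x = 7.

step 1, x = 7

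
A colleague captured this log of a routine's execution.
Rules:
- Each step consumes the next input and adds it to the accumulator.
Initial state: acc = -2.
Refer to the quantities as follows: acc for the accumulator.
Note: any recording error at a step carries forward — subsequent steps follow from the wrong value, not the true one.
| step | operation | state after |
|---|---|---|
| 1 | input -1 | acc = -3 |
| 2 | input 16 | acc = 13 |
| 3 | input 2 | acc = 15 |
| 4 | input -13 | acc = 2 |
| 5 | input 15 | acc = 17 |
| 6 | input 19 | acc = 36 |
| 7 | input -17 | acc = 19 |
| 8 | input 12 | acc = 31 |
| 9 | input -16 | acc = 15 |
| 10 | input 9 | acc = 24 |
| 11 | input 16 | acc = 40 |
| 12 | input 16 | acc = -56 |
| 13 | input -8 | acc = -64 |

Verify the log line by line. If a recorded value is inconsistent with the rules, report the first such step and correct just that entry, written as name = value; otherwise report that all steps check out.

step 12, acc = 56

Recomputing the run from the initial state:
step 1: acc = -3
step 2: acc = 13
step 3: acc = 15
step 4: acc = 2
step 5: acc = 17
step 6: acc = 36
step 7: acc = 19
step 8: acc = 31
step 9: acc = 15
step 10: acc = 24
step 11: acc = 40
step 12: acc = 56
step 13: acc = 48
The first disagreement with the log is at step 12, where the value should be acc = 56.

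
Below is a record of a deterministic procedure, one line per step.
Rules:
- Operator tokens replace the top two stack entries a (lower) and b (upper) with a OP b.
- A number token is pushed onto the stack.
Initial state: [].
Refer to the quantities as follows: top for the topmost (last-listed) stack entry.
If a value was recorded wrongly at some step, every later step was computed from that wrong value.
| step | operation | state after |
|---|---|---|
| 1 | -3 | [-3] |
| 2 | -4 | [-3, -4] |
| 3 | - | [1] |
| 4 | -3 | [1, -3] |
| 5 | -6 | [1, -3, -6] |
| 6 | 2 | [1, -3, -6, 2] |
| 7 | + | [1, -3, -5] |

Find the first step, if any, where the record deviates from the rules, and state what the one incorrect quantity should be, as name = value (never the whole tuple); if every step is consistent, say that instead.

step 1: push -3: top = -3 -> confirmed correct
step 2: push -4: top = -4 -> checks out
step 3: -3 - -4 = 1 -> exactly as logged
step 4: push -3: top = -3 -> same as recorded
step 5: push -6: top = -6 -> agrees with the record
step 6: push 2: top = 2 -> agrees with the record
step 7: -6 + 2 = -4 -> this is not what the record shows
So the first discrepancy is step 7, where the right value is top = -4.

step 7, top = -4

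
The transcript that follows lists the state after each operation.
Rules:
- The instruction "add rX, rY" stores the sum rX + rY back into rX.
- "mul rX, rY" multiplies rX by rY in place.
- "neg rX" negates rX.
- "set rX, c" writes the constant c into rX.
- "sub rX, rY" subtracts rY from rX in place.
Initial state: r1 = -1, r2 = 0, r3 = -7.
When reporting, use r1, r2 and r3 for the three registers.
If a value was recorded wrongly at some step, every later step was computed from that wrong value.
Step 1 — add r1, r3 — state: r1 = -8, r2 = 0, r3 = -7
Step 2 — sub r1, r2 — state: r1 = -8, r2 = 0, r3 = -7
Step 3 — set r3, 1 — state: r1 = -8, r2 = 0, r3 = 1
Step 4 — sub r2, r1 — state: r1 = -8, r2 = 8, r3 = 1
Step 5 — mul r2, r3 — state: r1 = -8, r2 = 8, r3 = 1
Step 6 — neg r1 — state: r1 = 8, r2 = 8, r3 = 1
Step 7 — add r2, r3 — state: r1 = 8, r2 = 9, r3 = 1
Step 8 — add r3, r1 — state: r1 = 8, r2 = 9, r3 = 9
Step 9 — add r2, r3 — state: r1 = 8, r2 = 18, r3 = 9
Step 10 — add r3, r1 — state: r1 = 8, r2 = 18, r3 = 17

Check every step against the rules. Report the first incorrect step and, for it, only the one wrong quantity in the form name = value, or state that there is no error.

1. r1 = -1 + -7 = -8 (confirmed correct)
2. r1 = -8 - 0 = -8 (in agreement)
3. r3 = 1 (no discrepancy)
4. r2 = 0 - -8 = 8 (same as recorded)
5. r2 = 8 * 1 = 8 (in agreement)
6. r1 = -(-8) = 8 (same as recorded)
7. r2 = 8 + 1 = 9 (same as recorded)
8. r3 = 1 + 8 = 9 (agrees with the transcript)
9. r2 = 9 + 9 = 18 (consistent with the transcript)
10. r3 = 9 + 8 = 17 (confirmed correct)
Nothing is out of place; the run is error-free.

no error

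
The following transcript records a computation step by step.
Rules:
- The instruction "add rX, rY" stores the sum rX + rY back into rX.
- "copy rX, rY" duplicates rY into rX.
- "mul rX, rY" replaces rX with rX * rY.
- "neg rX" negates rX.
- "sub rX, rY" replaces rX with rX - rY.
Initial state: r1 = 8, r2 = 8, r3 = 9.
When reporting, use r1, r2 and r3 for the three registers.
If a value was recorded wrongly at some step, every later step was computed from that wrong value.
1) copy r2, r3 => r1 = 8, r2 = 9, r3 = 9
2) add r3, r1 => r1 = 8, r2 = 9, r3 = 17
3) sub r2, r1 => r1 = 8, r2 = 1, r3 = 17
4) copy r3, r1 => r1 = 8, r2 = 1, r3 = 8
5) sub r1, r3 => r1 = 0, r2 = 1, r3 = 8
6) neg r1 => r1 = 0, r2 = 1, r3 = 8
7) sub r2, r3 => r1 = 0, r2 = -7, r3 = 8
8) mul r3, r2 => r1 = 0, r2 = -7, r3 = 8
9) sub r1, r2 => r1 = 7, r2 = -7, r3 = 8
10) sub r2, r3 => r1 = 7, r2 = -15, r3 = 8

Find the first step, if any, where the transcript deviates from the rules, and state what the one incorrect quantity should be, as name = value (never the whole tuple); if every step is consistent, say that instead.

Recomputing the run from the initial state:
step 1: r1 = 8, r2 = 9, r3 = 9
step 2: r1 = 8, r2 = 9, r3 = 17
step 3: r1 = 8, r2 = 1, r3 = 17
step 4: r1 = 8, r2 = 1, r3 = 8
step 5: r1 = 0, r2 = 1, r3 = 8
step 6: r1 = 0, r2 = 1, r3 = 8
step 7: r1 = 0, r2 = -7, r3 = 8
step 8: r1 = 0, r2 = -7, r3 = -56
step 9: r1 = 7, r2 = -7, r3 = -56
step 10: r1 = 7, r2 = 49, r3 = -56
The first disagreement with the transcript is at step 8, where the value should be r3 = -56.

step 8, r3 = -56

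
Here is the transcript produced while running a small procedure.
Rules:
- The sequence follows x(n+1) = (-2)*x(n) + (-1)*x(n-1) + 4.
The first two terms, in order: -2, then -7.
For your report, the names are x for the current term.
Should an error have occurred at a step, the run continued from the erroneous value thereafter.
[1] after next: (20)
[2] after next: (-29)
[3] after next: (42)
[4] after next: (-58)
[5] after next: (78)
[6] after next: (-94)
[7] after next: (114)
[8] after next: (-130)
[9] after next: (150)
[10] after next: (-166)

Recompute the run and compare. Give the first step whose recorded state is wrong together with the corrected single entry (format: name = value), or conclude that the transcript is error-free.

1. x = -2*(-7) + (-1)*(-2) + (4) = 20 (matches)
2. x = -2*(20) + (-1)*(-7) + (4) = -29 (exactly as logged)
3. x = -2*(-29) + (-1)*(20) + (4) = 42 (exactly as logged)
4. x = -2*(42) + (-1)*(-29) + (4) = -51 (the transcript disagrees here)
The audit stops at step 4: the recorded entry is wrong and should be x = -51.

step 4, x = -51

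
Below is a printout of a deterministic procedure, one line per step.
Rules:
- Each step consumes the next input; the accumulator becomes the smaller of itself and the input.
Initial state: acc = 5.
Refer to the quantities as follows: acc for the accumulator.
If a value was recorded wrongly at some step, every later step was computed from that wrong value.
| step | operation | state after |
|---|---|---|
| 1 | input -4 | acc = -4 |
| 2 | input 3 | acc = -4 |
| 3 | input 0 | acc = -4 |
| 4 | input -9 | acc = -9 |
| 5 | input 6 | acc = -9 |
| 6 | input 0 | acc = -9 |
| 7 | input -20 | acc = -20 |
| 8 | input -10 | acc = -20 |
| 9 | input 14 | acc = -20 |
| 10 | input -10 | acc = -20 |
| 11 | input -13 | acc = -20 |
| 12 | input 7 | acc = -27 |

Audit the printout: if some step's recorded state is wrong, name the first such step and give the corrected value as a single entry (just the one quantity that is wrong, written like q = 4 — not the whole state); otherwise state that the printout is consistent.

step 1: acc = min(5, -4) = -4 -> in agreement
step 2: acc = min(-4, 3) = -4 -> no discrepancy
step 3: acc = min(-4, 0) = -4 -> agrees with the printout
step 4: acc = min(-4, -9) = -9 -> in agreement
step 5: acc = min(-9, 6) = -9 -> agrees with the printout
step 6: acc = min(-9, 0) = -9 -> in agreement
step 7: acc = min(-9, -20) = -20 -> confirmed correct
step 8: acc = min(-20, -10) = -20 -> matches
step 9: acc = min(-20, 14) = -20 -> matches
step 10: acc = min(-20, -10) = -20 -> agrees with the printout
step 11: acc = min(-20, -13) = -20 -> no discrepancy
step 12: acc = min(-20, 7) = -20 -> the printout disagrees here
First deviation found at step 12; the corrected entry is acc = -20.

step 12, acc = -20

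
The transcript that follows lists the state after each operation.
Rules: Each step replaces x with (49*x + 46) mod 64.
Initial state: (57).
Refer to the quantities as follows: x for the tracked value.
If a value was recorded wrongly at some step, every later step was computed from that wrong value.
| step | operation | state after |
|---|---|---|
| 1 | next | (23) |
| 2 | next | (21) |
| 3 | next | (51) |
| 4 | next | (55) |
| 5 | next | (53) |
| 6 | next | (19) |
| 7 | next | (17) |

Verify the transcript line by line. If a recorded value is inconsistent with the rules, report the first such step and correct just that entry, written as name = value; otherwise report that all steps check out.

1. x = (49*57 + 46) mod 64 = 23 (exactly as logged)
2. x = (49*23 + 46) mod 64 = 21 (same as recorded)
3. x = (49*21 + 46) mod 64 = 51 (confirmed correct)
4. x = (49*51 + 46) mod 64 = 49 (the transcript disagrees here)
First deviation found at step 4; the corrected entry is x = 49.

step 4, x = 49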